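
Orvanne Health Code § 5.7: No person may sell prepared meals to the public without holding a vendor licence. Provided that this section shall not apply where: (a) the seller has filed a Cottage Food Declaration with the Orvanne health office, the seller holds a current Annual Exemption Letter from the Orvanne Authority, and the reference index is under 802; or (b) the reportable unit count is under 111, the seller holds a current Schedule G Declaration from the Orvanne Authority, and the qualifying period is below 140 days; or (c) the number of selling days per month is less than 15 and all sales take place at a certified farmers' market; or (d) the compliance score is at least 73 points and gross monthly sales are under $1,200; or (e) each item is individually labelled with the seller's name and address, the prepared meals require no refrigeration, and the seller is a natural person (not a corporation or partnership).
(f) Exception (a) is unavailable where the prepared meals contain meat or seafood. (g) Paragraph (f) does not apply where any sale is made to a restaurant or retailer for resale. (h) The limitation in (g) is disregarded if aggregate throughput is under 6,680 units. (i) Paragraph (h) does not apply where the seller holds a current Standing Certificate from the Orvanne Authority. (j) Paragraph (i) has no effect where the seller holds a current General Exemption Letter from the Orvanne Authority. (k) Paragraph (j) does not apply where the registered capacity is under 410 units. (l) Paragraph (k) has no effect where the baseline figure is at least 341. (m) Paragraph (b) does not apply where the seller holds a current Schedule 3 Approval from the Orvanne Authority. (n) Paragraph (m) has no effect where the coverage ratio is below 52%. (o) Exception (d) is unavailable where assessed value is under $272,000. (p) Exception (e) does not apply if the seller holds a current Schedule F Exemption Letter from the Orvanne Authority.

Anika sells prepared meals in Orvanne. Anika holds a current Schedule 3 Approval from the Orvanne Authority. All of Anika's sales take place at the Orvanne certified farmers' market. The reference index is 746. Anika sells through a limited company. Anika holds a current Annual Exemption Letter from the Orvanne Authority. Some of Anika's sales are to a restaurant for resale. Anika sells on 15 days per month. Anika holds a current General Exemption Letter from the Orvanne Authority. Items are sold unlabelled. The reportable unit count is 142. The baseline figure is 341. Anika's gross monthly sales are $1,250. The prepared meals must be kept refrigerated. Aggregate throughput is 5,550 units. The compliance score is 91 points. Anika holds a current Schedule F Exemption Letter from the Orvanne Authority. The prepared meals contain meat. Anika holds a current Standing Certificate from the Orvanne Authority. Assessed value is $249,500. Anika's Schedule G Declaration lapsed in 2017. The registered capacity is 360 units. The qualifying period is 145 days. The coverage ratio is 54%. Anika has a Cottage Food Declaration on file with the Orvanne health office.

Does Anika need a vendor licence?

Yes — Anika must hold a vendor licence.

All of (a)'s requirements are met (a Cottage Food Declaration is on file; a current Annual Exemption Letter is held; the reference index is 746, under the 802 limit). However, paragraphs (f)–(l) must be considered: (f) operates against (a): the prepared meals contain meat. (g) would limit (f) — some sales are to a restaurant for resale — but (h) sets (g) aside: (h) operates against (g): aggregate throughput is 5,550 units, under the 6,680 units limit. (i) would limit (h) — a current Standing Certificate is held — but (j) sets (i) aside: (j) applies — a current General Exemption Letter is held. (k) is triggered (the registered capacity is 360 units, under the 410 units limit), but is itself disapplied by (l): (l) operates against (k): the baseline figure is 341, meeting the 341 threshold. (a) is therefore removed.
Exception (b) fails — the reportable unit count is 142, not under 111.
Exception (c) does not apply: the number of selling days per month is 15, not less than 15.
Exception (d) does not apply: gross monthly sales are $1,250, not under $1,200.
Exception (e) fails — items are sold unlabelled.
No exception is made out. Anika falls within the general rule.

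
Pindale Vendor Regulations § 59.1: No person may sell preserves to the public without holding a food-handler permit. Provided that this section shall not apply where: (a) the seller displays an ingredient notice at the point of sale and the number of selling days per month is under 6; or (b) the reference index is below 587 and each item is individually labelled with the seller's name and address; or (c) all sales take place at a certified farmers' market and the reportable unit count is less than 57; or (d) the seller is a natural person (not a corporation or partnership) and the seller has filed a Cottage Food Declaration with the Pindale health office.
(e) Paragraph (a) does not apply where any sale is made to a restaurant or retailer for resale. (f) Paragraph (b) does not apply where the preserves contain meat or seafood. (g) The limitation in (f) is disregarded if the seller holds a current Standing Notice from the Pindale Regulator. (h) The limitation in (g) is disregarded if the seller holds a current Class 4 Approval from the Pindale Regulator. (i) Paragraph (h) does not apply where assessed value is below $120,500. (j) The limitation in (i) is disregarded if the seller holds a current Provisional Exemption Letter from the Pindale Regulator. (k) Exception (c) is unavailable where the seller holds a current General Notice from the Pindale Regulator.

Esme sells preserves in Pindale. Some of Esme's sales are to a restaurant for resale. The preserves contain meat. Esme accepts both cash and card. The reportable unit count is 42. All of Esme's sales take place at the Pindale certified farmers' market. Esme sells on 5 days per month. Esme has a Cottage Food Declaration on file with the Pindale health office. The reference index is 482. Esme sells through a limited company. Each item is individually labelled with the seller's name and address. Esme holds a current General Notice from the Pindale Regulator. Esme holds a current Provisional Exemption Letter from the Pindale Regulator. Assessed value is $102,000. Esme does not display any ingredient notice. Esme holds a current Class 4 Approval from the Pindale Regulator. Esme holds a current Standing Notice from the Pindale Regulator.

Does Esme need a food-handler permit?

Exception (a) requires that the seller displays an ingredient notice at the point of sale; but no ingredient notice is displayed, so (a) is unavailable.
Exception (b) is satisfied on its face — the reference index is 482, below the 587 limit; items are individually labelled. But applying paragraphs (f)–(j): (f) operates against (b): the preserves contain meat. (g) would limit (f) — a current Standing Notice is held — but (h) sets (g) aside: (h) operates against (g): a current Class 4 Approval is held. (i) is triggered (assessed value is $102,000, below the $120,500 limit), but is itself disapplied by (j): (j) operates against (i): a current Provisional Exemption Letter is held. Exception (b) does not apply.
All of (c)'s requirements are met (all sales are at a certified farmers' market; the reportable unit count is 42, less than the 57 limit). But: (k) operates against (c): a current General Notice is held. Exception (c) does not apply.
Exception (d) does not apply: the seller operates through a limited company.
None of the exceptions is available; § 59.1 applies in full.

Yes — Esme must hold a food-handler permit.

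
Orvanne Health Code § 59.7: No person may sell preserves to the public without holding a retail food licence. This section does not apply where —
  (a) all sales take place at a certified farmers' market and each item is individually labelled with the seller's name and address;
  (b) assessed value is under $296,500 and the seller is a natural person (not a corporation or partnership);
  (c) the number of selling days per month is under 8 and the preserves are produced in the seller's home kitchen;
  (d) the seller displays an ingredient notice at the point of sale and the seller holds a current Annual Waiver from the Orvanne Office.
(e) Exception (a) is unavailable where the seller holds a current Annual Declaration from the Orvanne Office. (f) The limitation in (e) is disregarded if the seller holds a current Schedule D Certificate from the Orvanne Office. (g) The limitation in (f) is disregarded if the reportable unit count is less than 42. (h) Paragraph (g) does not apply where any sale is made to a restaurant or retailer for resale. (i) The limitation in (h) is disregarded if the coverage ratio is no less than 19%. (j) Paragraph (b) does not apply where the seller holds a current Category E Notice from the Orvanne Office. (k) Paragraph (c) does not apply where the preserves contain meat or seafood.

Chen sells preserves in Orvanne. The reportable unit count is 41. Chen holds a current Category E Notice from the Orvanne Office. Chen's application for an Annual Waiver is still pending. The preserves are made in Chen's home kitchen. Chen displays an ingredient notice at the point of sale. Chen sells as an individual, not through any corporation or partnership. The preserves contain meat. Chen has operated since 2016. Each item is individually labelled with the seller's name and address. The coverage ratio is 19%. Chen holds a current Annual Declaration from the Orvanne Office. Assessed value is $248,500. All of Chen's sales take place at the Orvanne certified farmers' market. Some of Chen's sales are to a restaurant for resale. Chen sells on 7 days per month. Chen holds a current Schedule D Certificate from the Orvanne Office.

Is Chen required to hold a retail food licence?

Yes — Chen must hold a retail food licence.

Exception (a) is satisfied on its face — all sales are at a certified farmers' market; items are individually labelled. Turning to paragraphs (e)–(i): (e) is engaged — a current Annual Declaration is held. (f) would limit (e) — a current Schedule D Certificate is held — but (g) sets (f) aside: (g) applies — the reportable unit count is 41, less than the 42 limit. (h) is engaged (some sales are to a restaurant for resale), but is overridden by (i): (i) operates against (h): the coverage ratio is 19%, meeting the 19% threshold. So (a) is unavailable.
All of (b)'s requirements are met (assessed value is $248,500, under the $296,500 limit; the seller is a natural person). Turning to paragraph (j): (j) operates against (b): a current Category E Notice is held. (b) is therefore removed.
Exception (c) is satisfied on its face — the number of selling days per month is 7, under the 8 limit; the preserves are home-kitchen produced. Turning to paragraph (k): (k) operates — the preserves contain meat. Exception (c) does not apply.
Exception (d) requires that the seller holds a current Annual Waiver from the Orvanne Office; but no current Annual Waiver is held, so (d) is unavailable.
None of the exceptions is available; § 59.7 applies in full.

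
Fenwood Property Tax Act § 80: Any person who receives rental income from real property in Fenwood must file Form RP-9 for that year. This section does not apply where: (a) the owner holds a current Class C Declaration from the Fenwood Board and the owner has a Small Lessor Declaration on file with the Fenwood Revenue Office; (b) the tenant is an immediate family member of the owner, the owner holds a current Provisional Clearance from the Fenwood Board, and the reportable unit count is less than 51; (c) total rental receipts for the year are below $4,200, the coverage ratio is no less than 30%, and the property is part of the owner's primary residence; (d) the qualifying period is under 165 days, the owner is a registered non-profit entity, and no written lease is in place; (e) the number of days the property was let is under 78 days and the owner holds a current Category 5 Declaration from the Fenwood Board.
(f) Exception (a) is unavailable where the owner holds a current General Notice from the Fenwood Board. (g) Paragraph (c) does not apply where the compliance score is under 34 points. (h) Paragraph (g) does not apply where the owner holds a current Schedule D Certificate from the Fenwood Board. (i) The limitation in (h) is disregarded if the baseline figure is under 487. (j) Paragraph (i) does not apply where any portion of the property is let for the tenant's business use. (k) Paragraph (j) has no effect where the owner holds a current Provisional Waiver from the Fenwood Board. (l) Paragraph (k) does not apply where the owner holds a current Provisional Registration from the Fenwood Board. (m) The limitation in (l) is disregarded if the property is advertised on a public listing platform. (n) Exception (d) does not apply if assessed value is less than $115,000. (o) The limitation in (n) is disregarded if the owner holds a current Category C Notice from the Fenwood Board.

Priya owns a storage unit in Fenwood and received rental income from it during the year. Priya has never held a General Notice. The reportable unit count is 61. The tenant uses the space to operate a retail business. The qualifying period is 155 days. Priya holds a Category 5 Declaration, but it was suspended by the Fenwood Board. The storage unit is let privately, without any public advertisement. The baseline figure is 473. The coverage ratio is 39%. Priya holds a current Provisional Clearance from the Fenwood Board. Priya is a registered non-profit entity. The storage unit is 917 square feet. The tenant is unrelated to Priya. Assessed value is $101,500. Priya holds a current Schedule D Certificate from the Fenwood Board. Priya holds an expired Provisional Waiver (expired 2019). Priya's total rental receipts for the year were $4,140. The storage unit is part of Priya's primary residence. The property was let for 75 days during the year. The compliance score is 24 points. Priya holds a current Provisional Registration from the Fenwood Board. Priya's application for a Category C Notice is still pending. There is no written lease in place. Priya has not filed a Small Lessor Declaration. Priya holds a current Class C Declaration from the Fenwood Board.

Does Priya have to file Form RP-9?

No — exception (c) applies; Priya is not required to file Form RP-9.

Exception (a) does not apply: no Small Lessor Declaration is on file.
Exception (b) requires that the tenant is an immediate family member of the owner; but the tenant is unrelated to the owner, so (b) is unavailable.
Exception (c)'s conditions are all satisfied: total rental receipts for the year are $4,140, below the $4,200 limit; the coverage ratio is 39%, meeting the 30% threshold; the storage unit is part of the primary residence. Under paragraphs (g)–(m): (g) would limit (c) — the compliance score is 24 points, under the 34 points limit — but (h) sets (g) aside: (h) operates — a current Schedule D Certificate is held. (i) would limit (h) — the baseline figure is 473, under the 487 limit — but (j) sets (i) aside: (j) operates against (i): the space is let for business use. (k), which would lift (j), is not engaged — the Provisional Waiver is not current. So (c) applies.
All of (d)'s requirements are met (the qualifying period is 155 days, under the 165 days limit; Priya is a registered non-profit; there is no written lease). Turning to paragraphs (n)–(o): (n) is triggered — assessed value is $101,500, less than the $115,000 limit. (o), which would lift (n), is inapplicable — the Category C Notice is not current. (d) is therefore removed.
Exception (e) fails — the Category 5 Declaration is not current.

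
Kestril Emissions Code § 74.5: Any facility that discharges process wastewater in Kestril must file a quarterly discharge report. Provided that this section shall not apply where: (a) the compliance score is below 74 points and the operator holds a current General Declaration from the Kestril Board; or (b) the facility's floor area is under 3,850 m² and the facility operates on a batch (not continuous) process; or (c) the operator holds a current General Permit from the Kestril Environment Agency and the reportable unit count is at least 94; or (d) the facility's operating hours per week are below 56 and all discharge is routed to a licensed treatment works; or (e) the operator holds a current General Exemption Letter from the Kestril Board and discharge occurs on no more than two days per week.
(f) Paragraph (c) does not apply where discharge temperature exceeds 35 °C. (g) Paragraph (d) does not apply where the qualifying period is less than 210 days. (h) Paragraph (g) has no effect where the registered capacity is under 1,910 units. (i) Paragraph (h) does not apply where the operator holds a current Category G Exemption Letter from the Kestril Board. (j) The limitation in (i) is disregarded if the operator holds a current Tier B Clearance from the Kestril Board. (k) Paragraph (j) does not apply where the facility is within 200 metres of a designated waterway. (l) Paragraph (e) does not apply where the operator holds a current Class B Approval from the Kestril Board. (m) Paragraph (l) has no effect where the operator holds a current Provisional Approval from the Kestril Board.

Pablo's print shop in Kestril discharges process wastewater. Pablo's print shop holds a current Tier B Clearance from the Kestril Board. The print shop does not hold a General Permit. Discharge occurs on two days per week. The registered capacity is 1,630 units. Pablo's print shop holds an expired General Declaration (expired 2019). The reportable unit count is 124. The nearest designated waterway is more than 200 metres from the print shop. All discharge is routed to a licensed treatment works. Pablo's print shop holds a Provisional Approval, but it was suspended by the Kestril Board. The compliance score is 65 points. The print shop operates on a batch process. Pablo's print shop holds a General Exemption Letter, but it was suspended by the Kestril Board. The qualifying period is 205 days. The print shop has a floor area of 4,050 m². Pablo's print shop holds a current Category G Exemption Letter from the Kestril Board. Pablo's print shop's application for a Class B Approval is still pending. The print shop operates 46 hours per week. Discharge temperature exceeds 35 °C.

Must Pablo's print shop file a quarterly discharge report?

No — exception (d) applies; Pablo's print shop is not required to file a quarterly discharge report.

Exception (a) requires that the operator holds a current General Declaration from the Kestril Board; but the General Declaration is not current, so (a) is unavailable.
Exception (b) does not apply: the facility's floor area is 4,050 m², not under 3,850 m².
Exception (c) fails — no General Permit is held.
All of (d)'s requirements are met (the facility's operating hours per week are 46, below the 56 limit; discharge is routed to a licensed treatment works). Under paragraphs (g)–(k): (g) would limit (d) — the qualifying period is 205 days, less than the 210 days limit — but (h) sets (g) aside: (h) applies — the registered capacity is 1,630 units, under the 1,910 units limit. (i) is triggered (a current Category G Exemption Letter is held), but is displaced by (j): (j) operates against (i): a current Tier B Clearance is held. (k) is not triggered (the print shop is more than 200 m from any designated waterway), so (j) stands. So (d) applies.
Exception (e) requires that the operator holds a current General Exemption Letter from the Kestril Board; but the General Exemption Letter is not current, so (e) is unavailable.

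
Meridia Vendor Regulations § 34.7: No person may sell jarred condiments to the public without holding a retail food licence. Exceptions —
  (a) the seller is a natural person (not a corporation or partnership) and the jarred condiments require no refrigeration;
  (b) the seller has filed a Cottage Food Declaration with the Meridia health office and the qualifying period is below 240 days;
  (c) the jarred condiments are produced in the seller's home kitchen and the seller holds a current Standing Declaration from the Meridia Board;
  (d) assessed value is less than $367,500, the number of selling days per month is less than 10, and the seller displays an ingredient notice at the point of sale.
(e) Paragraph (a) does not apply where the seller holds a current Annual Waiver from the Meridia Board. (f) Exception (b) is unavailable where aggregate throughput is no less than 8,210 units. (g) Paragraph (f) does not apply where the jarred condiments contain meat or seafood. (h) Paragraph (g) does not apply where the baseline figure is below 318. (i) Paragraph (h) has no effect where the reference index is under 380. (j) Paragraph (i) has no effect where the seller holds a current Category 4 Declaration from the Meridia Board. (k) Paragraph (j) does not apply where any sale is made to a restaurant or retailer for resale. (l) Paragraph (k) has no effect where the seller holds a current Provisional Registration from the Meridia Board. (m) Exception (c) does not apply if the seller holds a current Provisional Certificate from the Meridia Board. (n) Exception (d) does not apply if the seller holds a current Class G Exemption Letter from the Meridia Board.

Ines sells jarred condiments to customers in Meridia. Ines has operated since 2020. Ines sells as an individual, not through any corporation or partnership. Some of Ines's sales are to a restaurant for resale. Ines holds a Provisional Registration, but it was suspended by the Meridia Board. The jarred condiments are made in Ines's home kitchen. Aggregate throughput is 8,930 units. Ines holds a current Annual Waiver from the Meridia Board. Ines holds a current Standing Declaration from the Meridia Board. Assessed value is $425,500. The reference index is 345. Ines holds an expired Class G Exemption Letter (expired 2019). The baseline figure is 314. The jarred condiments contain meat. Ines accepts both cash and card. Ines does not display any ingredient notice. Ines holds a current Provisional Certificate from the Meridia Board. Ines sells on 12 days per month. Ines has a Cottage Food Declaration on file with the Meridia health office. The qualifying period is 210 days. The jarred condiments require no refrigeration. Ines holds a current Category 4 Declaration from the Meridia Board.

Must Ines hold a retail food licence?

No — exception (b) applies; Ines is not required to hold a retail food licence.

All of (a)'s requirements are met (the seller is a natural person; the jarred condiments are shelf-stable). But applying paragraph (e): (e) is engaged — a current Annual Waiver is held. (a) is therefore removed.
Exception (b): a Cottage Food Declaration is on file; the qualifying period is 210 days, below the 240 days limit — every condition holds. As to paragraphs (f)–(l): (f) applies (aggregate throughput is 8,930 units, meeting the 8,210 units threshold), but is overridden by (g): (g) is engaged — the jarred condiments contain meat. (h) would limit (g) — the baseline figure is 314, below the 318 limit — but (i) sets (h) aside: (i) is engaged — the reference index is 345, under the 380 limit. (j) would limit (i) — a current Category 4 Declaration is held — but (k) sets (j) aside: (k) applies — some sales are to a restaurant for resale. (l), which would lift (k), is inapplicable — the Provisional Registration is not current. So (b) applies.
All of (c)'s requirements are met (the jarred condiments are home-kitchen produced; a current Standing Declaration is held). But applying paragraph (m): (m) operates against (c): a current Provisional Certificate is held. (c) is therefore removed.
Exception (d) does not apply: assessed value is $425,500, not less than $367,500.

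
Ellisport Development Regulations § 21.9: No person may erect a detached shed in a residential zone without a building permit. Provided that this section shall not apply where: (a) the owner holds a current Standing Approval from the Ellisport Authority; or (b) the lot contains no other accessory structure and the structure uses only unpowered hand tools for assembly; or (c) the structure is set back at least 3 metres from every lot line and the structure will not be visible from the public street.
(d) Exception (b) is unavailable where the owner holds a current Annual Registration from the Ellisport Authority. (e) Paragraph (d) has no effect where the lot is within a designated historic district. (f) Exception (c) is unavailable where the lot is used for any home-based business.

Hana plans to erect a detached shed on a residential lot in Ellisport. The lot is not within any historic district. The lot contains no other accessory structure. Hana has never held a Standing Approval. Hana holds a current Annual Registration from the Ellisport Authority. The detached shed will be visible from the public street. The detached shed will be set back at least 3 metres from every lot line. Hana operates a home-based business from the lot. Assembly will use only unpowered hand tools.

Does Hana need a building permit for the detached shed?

Yes — Hana must obtain a building permit.

Exception (a) requires that the owner holds a current Standing Approval from the Ellisport Authority; but there is no Standing Approval in force, so (a) is unavailable.
Exception (b): the lot has no other accessory structure; assembly uses only hand tools — every condition holds. Turning to paragraphs (d)–(e): (d) operates — a current Annual Registration is held. (e), which would lift (d), does not operate here — the lot is not in a historic district. Exception (b) does not apply.
Exception (c) fails — the structure will be visible from the street.
No exception is made out. Hana falls within the general rule.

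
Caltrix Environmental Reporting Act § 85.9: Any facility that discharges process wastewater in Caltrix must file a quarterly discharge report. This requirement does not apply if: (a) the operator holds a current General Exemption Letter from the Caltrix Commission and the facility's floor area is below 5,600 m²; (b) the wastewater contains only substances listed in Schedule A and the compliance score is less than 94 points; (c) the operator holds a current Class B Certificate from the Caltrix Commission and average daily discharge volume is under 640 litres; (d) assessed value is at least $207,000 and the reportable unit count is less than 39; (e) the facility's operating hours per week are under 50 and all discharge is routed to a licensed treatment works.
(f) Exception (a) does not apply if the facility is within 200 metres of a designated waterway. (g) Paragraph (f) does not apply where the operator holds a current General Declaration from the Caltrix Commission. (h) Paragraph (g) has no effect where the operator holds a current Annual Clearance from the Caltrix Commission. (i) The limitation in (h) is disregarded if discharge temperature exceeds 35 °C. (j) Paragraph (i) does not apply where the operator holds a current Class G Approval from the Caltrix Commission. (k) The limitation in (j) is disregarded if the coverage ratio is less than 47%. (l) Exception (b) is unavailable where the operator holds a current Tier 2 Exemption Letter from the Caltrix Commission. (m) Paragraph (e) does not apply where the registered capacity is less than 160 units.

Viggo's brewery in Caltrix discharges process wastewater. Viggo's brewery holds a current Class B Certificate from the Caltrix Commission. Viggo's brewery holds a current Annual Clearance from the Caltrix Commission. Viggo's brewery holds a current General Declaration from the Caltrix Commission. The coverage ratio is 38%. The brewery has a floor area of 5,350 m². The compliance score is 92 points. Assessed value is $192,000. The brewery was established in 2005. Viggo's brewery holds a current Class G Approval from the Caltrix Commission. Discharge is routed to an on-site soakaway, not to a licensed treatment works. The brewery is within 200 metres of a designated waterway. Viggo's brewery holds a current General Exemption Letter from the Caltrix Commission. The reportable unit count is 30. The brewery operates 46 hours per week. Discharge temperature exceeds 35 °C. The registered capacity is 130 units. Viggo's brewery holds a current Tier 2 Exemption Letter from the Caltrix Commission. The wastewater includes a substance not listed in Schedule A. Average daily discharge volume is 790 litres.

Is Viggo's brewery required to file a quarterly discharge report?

Exception (a): a current General Exemption Letter is held; the facility's floor area is 5,350 m², below the 5,600 m² limit — every condition holds. Considering the limiting provisions: (f) would limit (a) — the brewery is within 200 m of a designated waterway — but (g) sets (f) aside: (g) operates against (f): a current General Declaration is held. (h) is triggered (a current Annual Clearance is held), but yields to (i): (i) applies — discharge temperature exceeds 35 °C. (j) is triggered (a current Class G Approval is held), but is itself disapplied by (k): (k) operates — the coverage ratio is 38%, less than the 47% limit. Exception (a) stands.
Exception (b) fails — the wastewater includes a non-Schedule-A substance.
Exception (c) requires that average daily discharge volume is under 640 litres; but average daily discharge volume is 790 litres, not under 640 litres, so (c) is unavailable.
Exception (d) requires that assessed value is at least $207,000; but assessed value is $192,000, short of $207,000, so (d) is unavailable.
Exception (e) does not apply: discharge is not routed to a licensed treatment works.

No — exception (a) applies; Viggo's brewery is not required to file a quarterly discharge report.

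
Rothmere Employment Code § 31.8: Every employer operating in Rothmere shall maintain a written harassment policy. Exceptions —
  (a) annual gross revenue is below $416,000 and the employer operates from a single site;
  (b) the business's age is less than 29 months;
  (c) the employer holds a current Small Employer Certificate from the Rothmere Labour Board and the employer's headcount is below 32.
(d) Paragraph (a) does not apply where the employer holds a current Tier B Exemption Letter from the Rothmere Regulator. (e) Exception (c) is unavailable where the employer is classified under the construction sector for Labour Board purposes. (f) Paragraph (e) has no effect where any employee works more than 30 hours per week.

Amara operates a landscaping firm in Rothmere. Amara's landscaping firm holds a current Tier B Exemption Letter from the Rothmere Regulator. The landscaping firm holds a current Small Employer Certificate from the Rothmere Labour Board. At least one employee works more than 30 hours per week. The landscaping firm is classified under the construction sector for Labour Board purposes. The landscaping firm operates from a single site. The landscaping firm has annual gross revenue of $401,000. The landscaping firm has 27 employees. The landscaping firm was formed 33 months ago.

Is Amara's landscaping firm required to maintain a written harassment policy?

Exception (a): annual gross revenue is $401,000, below the $416,000 limit; the employer operates from a single site — every condition holds. Turning to paragraph (d): (d) operates — a current Tier B Exemption Letter is held. (a) is therefore removed.
Exception (b) fails — the business's age is 33 months, not less than 29 months.
Exception (c) is satisfied on its face — a current Small Employer Certificate is held; the employer's headcount is 27, below the 32 limit. Applying paragraphs (e)–(f): (e) is engaged (the landscaping firm is classified under the construction sector), but yields to (f): (f) is engaged — at least one employee exceeds 30 hours/week. So (c) applies.

No — exception (c) applies; Amara's landscaping firm is not required to maintain a written harassment policy.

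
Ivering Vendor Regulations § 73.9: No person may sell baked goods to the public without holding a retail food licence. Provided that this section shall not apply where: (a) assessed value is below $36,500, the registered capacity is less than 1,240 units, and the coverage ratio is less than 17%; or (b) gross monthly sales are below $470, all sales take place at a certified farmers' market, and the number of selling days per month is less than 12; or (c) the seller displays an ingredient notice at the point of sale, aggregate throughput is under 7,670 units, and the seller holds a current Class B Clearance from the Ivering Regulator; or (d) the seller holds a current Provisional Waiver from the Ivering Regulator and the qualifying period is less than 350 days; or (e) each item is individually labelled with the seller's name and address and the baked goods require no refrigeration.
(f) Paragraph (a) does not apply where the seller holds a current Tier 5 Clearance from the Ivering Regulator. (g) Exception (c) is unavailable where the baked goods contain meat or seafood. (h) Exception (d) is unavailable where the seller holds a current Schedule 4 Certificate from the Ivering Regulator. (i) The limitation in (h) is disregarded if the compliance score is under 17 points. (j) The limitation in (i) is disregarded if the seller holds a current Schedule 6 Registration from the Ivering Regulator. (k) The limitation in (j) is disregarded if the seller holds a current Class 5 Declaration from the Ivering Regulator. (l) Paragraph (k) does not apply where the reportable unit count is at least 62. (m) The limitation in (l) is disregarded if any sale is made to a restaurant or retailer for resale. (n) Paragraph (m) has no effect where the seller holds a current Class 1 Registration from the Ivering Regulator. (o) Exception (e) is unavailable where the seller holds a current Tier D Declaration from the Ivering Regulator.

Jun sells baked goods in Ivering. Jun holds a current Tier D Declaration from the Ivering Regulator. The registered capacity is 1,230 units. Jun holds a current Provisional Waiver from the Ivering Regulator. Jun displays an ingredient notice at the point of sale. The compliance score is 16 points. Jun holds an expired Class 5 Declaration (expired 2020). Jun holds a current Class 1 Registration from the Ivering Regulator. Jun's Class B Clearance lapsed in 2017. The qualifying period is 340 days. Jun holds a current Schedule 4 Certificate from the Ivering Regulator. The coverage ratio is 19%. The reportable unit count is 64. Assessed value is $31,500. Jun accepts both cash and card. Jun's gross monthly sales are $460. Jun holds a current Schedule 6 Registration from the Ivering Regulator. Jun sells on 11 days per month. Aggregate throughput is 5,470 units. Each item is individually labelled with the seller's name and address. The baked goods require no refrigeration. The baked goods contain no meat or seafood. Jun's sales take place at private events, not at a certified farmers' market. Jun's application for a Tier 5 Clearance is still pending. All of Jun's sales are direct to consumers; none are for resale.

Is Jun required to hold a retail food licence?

Yes — Jun must hold a retail food licence.

Exception (a) does not apply: the coverage ratio is 19%, not less than 17%.
Exception (b) requires that all sales take place at a certified farmers' market; but sales are at private events, not a certified farmers' market, so (b) is unavailable.
Exception (c) requires that the seller holds a current Class B Clearance from the Ivering Regulator; but no current Class B Clearance is held, so (c) is unavailable.
Exception (d)'s conditions are all satisfied: a current Provisional Waiver is held; the qualifying period is 340 days, less than the 350 days limit. But applying paragraphs (h)–(n): (h) operates against (d): a current Schedule 4 Certificate is held. (i) would limit (h) — the compliance score is 16 points, under the 17 points limit — but (j) sets (i) aside: (j) operates against (i): a current Schedule 6 Registration is held. (k) is inapplicable (the Class 5 Declaration is not current), so (j) stands. So (d) is unavailable.
Exception (e): items are individually labelled; the baked goods are shelf-stable — every condition holds. But applying paragraph (o): (o) operates against (e): a current Tier D Declaration is held. Exception (e) does not apply.
No exception applies. The general rule governs.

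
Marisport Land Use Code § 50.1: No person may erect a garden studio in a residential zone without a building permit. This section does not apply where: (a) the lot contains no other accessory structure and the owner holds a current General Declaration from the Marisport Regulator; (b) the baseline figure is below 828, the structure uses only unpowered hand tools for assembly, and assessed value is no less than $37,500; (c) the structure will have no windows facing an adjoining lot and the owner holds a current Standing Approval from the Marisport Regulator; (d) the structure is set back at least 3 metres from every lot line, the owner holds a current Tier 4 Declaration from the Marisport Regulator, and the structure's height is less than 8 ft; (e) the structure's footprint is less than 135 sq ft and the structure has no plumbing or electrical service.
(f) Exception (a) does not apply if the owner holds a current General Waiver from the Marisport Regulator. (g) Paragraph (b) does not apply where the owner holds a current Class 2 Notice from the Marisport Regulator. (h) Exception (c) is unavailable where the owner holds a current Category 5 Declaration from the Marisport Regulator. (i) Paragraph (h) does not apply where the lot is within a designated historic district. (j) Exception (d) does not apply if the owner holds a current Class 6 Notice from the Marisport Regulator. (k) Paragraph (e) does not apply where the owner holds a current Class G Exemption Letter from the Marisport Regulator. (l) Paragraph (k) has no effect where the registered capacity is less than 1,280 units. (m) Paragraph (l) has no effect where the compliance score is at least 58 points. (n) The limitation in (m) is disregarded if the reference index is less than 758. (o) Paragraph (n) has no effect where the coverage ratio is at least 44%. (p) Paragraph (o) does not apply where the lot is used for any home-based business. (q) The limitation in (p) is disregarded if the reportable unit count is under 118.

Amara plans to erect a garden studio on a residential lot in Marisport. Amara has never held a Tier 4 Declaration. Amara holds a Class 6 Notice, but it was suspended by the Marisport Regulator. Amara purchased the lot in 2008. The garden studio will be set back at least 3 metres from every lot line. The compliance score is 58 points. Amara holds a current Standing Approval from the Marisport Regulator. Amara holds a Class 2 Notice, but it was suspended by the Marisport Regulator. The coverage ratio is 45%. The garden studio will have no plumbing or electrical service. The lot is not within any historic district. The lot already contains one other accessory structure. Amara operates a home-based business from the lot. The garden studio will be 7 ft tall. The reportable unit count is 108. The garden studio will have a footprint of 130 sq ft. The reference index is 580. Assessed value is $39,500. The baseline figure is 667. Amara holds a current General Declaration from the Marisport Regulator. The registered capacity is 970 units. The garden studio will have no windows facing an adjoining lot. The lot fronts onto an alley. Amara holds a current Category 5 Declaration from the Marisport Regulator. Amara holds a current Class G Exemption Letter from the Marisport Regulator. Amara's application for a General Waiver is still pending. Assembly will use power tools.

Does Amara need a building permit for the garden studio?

Yes — Amara must obtain a building permit.

Exception (a) fails — the lot already has another accessory structure.
Exception (b) requires that the structure uses only unpowered hand tools for assembly; but assembly uses power tools, so (b) is unavailable.
Exception (c): no windows face an adjoining lot; a current Standing Approval is held — every condition holds. But: (h) operates against (c): a current Category 5 Declaration is held. (i) does not operate here (the lot is not in a historic district), so (h) stands. So (c) is unavailable.
Exception (d) fails — the Tier 4 Declaration is not current.
Exception (e): the structure's footprint is 130 sq ft, less than the 135 sq ft limit; there is no plumbing or electrical service — every condition holds. But: (k) operates against (e): a current Class G Exemption Letter is held. (l) would limit (k) — the registered capacity is 970 units, less than the 1,280 units limit — but (m) sets (l) aside: (m) operates — the compliance score is 58 points, meeting the 58 points threshold. (n) is triggered (the reference index is 580, less than the 758 limit), but yields to (o): (o) operates — the coverage ratio is 45%, meeting the 44% threshold. (p) would limit (o) — a home-based business operates on the lot — but (q) sets (p) aside: (q) applies — the reportable unit count is 108, under the 118 limit. So (e) is unavailable.
No exception displaces § 50.1.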